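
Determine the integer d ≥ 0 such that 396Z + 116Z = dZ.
(396, 116) = (4); d = 4

In the PID Z, (a, b) is generated by gcd(a, b). Compute gcd(396, 116) with the extended Euclidean algorithm, tracking rows (r, s, t) with s·396 + t·116 = r:
  row A: (396, 1, 0)   [1·396 + 0·116 = 396]
  row B: (116, 0, 1)   [0·396 + 1·116 = 116]
  396 = 3·116 + 48   → row C = row A − 3·row B = (48, 1, −3)   [check: 1·396 − 3·116 = 48]
  116 = 2·48 + 20   → row D = row B − 2·row C = (20, −2, 7)   [check: −2·396 + 7·116 = 20]
  48 = 2·20 + 8   → row E = row C − 2·row D = (8, 5, −17)   [check: 5·396 − 17·116 = 8]
  20 = 2·8 + 4   → row F = row D − 2·row E = (4, −12, 41)   [check: −12·396 + 41·116 = 4]
  8 = 2·4 + 0   → remainder 0, stop. gcd = 4 (last nonzero row F).
So gcd(396, 116) = 4, with Bézout identity −12·396 + 41·116 = 4. Containment (⊇): the Bézout identity exhibits 4 as an element of (396, 116), giving (4) ⊆ (396, 116). Containment (⊆): since 4 | 396 and 4 | 116 (396 = 4·99, 116 = 4·29), every Z-linear combination of 396 and 116 is divisible by 4, so (396, 116) ⊆ (4). Therefore (396, 116) = (4), d = 4.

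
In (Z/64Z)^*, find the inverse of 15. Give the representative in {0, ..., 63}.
15^(−1) ≡ 47 (mod 64)

Apply the extended Euclidean algorithm to (64, 15), tracking rows (r, s, t) with s·64 + t·15 = r. Each division r_prev = q·r_cur + r_new produces the new row as (previous row) − q·(current row):
  row A: (64, 1, 0)   [1·64 + 0·15 = 64]
  row B: (15, 0, 1)   [0·64 + 1·15 = 15]
  64 = 4·15 + 4   → row C = row A − 4·row B = (4, 1, −4)   [check: 1·64 − 4·15 = 4]
  15 = 3·4 + 3   → row D = row B − 3·row C = (3, −3, 13)   [check: −3·64 + 13·15 = 3]
  4 = 1·3 + 1   → row E = row C − 1·row D = (1, 4, −17)   [check: 4·64 − 17·15 = 1]
  3 = 3·1 + 0   → remainder 0, stop. gcd = 1 (last nonzero row E).
The gcd is 1, so 15 is invertible mod 64. The last nonzero row gives 4·64 − 17·15 = 1, so t = −17. So 15^(−1) ≡ −17 ≡ 47 (mod 64). Verify: 15 · 47 = 705 ≡ 1 (mod 64). ✓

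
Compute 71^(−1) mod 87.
Apply the extended Euclidean algorithm to (87, 71), tracking rows (r, s, t) with s·87 + t·71 = r. Each division r_prev = q·r_cur + r_new produces the new row as (previous row) − q·(current row):
  row A: (87, 1, 0)   [1·87 + 0·71 = 87]
  row B: (71, 0, 1)   [0·87 + 1·71 = 71]
  87 = 1·71 + 16   → row C = row A − 1·row B = (16, 1, −1)   [check: 1·87 − 1·71 = 16]
  71 = 4·16 + 7   → row D = row B − 4·row C = (7, −4, 5)   [check: −4·87 + 5·71 = 7]
  16 = 2·7 + 2   → row E = row C − 2·row D = (2, 9, −11)   [check: 9·87 − 11·71 = 2]
  7 = 3·2 + 1   → row F = row D − 3·row E = (1, −31, 38)   [check: −31·87 + 38·71 = 1]
  2 = 2·1 + 0   → remainder 0, stop. gcd = 1 (last nonzero row F).
The gcd is 1, so 71 is invertible mod 87. The last nonzero row gives −31·87 + 38·71 = 1, so t = 38. So 71^(−1) ≡ 38 (mod 87). Verify: 71 · 38 = 2698 ≡ 1 (mod 87). ✓

Final answer: 71^(−1) ≡ 38 (mod 87)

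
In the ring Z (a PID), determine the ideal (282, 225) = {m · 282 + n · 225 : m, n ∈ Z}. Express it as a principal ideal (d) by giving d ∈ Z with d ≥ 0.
(282, 225) = (3); d = 3

In the PID Z, (a, b) is generated by gcd(a, b). Compute gcd(282, 225) with the extended Euclidean algorithm, tracking rows (r, s, t) with s·282 + t·225 = r:
  row A: (282, 1, 0)   [1·282 + 0·225 = 282]
  row B: (225, 0, 1)   [0·282 + 1·225 = 225]
  282 = 1·225 + 57   → row C = row A − 1·row B = (57, 1, −1)   [check: 1·282 − 1·225 = 57]
  225 = 3·57 + 54   → row D = row B − 3·row C = (54, −3, 4)   [check: −3·282 + 4·225 = 54]
  57 = 1·54 + 3   → row E = row C − 1·row D = (3, 4, −5)   [check: 4·282 − 5·225 = 3]
  54 = 18·3 + 0   → remainder 0, stop. gcd = 3 (last nonzero row E).
So gcd(282, 225) = 3, with Bézout identity 4·282 − 5·225 = 3. Containment (⊇): the Bézout identity exhibits 3 as an element of (282, 225), giving (3) ⊆ (282, 225). Containment (⊆): since 3 | 282 and 3 | 225 (282 = 3·94, 225 = 3·75), every Z-linear combination of 282 and 225 is divisible by 3, so (282, 225) ⊆ (3). Therefore (282, 225) = (3), d = 3.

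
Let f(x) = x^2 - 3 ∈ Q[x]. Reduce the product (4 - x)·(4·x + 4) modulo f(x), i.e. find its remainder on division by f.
First multiply in Q[x] without reducing: a · b = -4·x^2 + 12·x + 16. Now divide by f(x) = x^2 - 3, eliminating the leading term at each step:
  leading term -4·x^2: subtract (-4)·f(x) = 12 - 4·x^2, leaving 12·x + 4
The degree is now < 2, so this is the remainder. Hence a · b ≡ 12·x + 4 in Q[x]/(f).

Final answer: a · b ≡ 12·x + 4 (mod f(x))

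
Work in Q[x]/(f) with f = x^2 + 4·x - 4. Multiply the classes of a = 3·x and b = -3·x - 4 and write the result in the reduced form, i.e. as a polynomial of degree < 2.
First multiply in Q[x] without reducing: a · b = -9·x^2 - 12·x. Now divide by f(x) = x^2 + 4·x - 4, eliminating the leading term at each step:
  leading term -9·x^2: subtract (-9)·f(x) = -9·x^2 - 36·x + 36, leaving 24·x - 36
The degree is now < 2, so this is the remainder. Hence a · b ≡ 24·x - 36 in Q[x]/(f).

Final answer: a · b ≡ 24·x - 36 (mod f(x))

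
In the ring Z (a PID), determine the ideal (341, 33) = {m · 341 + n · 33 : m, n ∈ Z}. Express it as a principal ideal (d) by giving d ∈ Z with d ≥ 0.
In the PID Z, (a, b) is generated by gcd(a, b). Compute gcd(341, 33) with the extended Euclidean algorithm, tracking rows (r, s, t) with s·341 + t·33 = r:
  row A: (341, 1, 0)   [1·341 + 0·33 = 341]
  row B: (33, 0, 1)   [0·341 + 1·33 = 33]
  341 = 10·33 + 11   → row C = row A − 10·row B = (11, 1, −10)   [check: 1·341 − 10·33 = 11]
  33 = 3·11 + 0   → remainder 0, stop. gcd = 11 (last nonzero row C).
So gcd(341, 33) = 11, with Bézout identity 1·341 − 10·33 = 11. Containment (⊇): the Bézout identity exhibits 11 as an element of (341, 33), giving (11) ⊆ (341, 33). Containment (⊆): since 11 | 341 and 11 | 33 (341 = 11·31, 33 = 11·3), every Z-linear combination of 341 and 33 is divisible by 11, so (341, 33) ⊆ (11). Therefore (341, 33) = (11), d = 11.

Final answer: (341, 33) = (11); d = 11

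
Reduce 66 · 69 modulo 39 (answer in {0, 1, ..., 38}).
30

Reduce the factors first: 66 ≡ 27, 69 ≡ 30 (mod 39), so 66 · 69 ≡ 27 · 30 (mod 39). 27 · 30 = 810. Dividing by 39: 810 = 20·39 + 30. So (66 · 69) mod 39 = 30.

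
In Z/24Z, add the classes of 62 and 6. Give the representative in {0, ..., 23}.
Reduce the summands first: 62 ≡ 14 (mod 24), so 62 + 6 ≡ 14 + 6 (mod 24). 14 + 6 = 20; 20 = 0·24 + 20, so (62 + 6) mod 24 = 20.

Final answer: 20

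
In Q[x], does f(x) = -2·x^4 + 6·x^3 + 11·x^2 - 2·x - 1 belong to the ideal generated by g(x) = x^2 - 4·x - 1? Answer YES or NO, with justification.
YES

In Q[x] the ideal (g) consists of all multiples of g, so f ∈ (g) iff g | f, i.e. iff the remainder of f on division by g is 0. Divide f by g (g is monic, so eliminate the leading term of the running remainder at each step):
  leading term -2·x^4: subtract (-2·x^2)·g(x) = -2·x^4 + 8·x^3 + 2·x^2, leaving -2·x^3 + 9·x^2 - 2·x - 1
  leading term -2·x^3: subtract (-2·x)·g(x) = -2·x^3 + 8·x^2 + 2·x, leaving x^2 - 4·x - 1
  leading term x^2: subtract (1)·g(x) = x^2 - 4·x - 1, leaving 0
The remainder is 0, so f(x) = g(x) · h(x) with h(x) = -2·x^2 - 2·x + 1. Hence g | f, i.e. f ∈ (g).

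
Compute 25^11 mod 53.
Use repeated squaring. Binary(11) = 1011. Walk through the bits of the exponent 11 left-to-right: at each bit after the leading one, square the running value, then multiply by 25 if the bit is 1 (always reducing mod 53):
  bit 1 = 1 (leading): start with 25.
  bit 2 = 0: square 25^2 = 625 ≡ 42 (mod 53).
  bit 3 = 1: square 42^2 = 1764 ≡ 15; bit is 1, so multiply 15·25 = 375 ≡ 4 (mod 53).
  bit 4 = 1: square 4^2 = 16; bit is 1, so multiply 16·25 = 400 ≡ 29 (mod 53).
Final value: 25^11 ≡ 29 (mod 53).

Final answer: 29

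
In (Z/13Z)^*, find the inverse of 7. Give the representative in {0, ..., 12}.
7^(−1) ≡ 2 (mod 13)

Apply the extended Euclidean algorithm to (13, 7), tracking rows (r, s, t) with s·13 + t·7 = r. Each division r_prev = q·r_cur + r_new produces the new row as (previous row) − q·(current row):
  row A: (13, 1, 0)   [1·13 + 0·7 = 13]
  row B: (7, 0, 1)   [0·13 + 1·7 = 7]
  13 = 1·7 + 6   → row C = row A − 1·row B = (6, 1, −1)   [check: 1·13 − 1·7 = 6]
  7 = 1·6 + 1   → row D = row B − 1·row C = (1, −1, 2)   [check: −1·13 + 2·7 = 1]
  6 = 6·1 + 0   → remainder 0, stop. gcd = 1 (last nonzero row D).
The gcd is 1, so 7 is invertible mod 13. The last nonzero row gives −1·13 + 2·7 = 1, so t = 2. So 7^(−1) ≡ 2 (mod 13). Verify: 7 · 2 = 14 ≡ 1 (mod 13). ✓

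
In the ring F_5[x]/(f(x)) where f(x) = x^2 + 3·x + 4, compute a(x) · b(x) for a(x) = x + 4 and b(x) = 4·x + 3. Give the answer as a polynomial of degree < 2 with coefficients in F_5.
a · b ≡ 2·x + 1 (mod f(x))

Multiply as integer polynomials: a · b = 4·x^2 + 19·x + 12. Reducing coefficients mod 5: a · b ≡ 4·x^2 + 4·x + 2. Now divide by f(x) = x^2 + 3·x + 4 in F_5[x], eliminating the leading term at each step:
  leading term 4·x^2: subtract (4)·f(x) = 4·x^2 + 2·x + 1, leaving 2·x + 1 (coefficients mod 5)
The degree is now < 2, so this is the remainder. Hence a · b ≡ 2·x + 1 in F_5[x]/(f).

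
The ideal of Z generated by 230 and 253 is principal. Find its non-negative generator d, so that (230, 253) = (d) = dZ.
In the PID Z, (a, b) is generated by gcd(a, b). Compute gcd(253, 230) with the extended Euclidean algorithm, tracking rows (r, s, t) with s·253 + t·230 = r:
  row A: (253, 1, 0)   [1·253 + 0·230 = 253]
  row B: (230, 0, 1)   [0·253 + 1·230 = 230]
  253 = 1·230 + 23   → row C = row A − 1·row B = (23, 1, −1)   [check: 1·253 − 1·230 = 23]
  230 = 10·23 + 0   → remainder 0, stop. gcd = 23 (last nonzero row C).
So gcd(230, 253) = 23, with Bézout identity 1·253 − 1·230 = 23. Containment (⊇): the Bézout identity exhibits 23 as an element of (230, 253), giving (23) ⊆ (230, 253). Containment (⊆): since 23 | 230 and 23 | 253 (230 = 23·10, 253 = 23·11), every Z-linear combination of 230 and 253 is divisible by 23, so (230, 253) ⊆ (23). Therefore (230, 253) = (23), d = 23.

Final answer: (230, 253) = (23); d = 23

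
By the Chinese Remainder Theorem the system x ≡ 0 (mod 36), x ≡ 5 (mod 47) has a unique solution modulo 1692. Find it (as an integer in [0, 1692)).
The moduli 36, 47 are pairwise coprime, so by the CRT there is a unique solution mod 36·47 = 1692.
Solve by successive substitution. Start with x ≡ 0 (mod 36).
  Combine with x ≡ 5 (mod 47): write x = 36·t and require 36·t ≡ 5 (mod 47). Since 36^(−1) ≡ 17 (mod 47), t ≡ 17·5 ≡ 38 (mod 47). So x ≡ 36·38 = 1368 (mod 1692).
Unique solution in [0, 1692): x = 1368.

Final answer: x ≡ 1368 (mod 1692); the representative in [0, 1692) is 1368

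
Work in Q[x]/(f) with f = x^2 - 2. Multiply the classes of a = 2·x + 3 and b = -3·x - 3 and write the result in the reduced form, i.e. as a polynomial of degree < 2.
a · b ≡ -15·x - 21 (mod f(x))

First multiply in Q[x] without reducing: a · b = -6·x^2 - 15·x - 9. Now divide by f(x) = x^2 - 2, eliminating the leading term at each step:
  leading term -6·x^2: subtract (-6)·f(x) = 12 - 6·x^2, leaving -15·x - 21
The degree is now < 2, so this is the remainder. Hence a · b ≡ -15·x - 21 in Q[x]/(f).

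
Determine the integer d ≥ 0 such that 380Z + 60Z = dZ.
In the PID Z, (a, b) is generated by gcd(a, b). Compute gcd(380, 60) with the extended Euclidean algorithm, tracking rows (r, s, t) with s·380 + t·60 = r:
  row A: (380, 1, 0)   [1·380 + 0·60 = 380]
  row B: (60, 0, 1)   [0·380 + 1·60 = 60]
  380 = 6·60 + 20   → row C = row A − 6·row B = (20, 1, −6)   [check: 1·380 − 6·60 = 20]
  60 = 3·20 + 0   → remainder 0, stop. gcd = 20 (last nonzero row C).
So gcd(380, 60) = 20, with Bézout identity 1·380 − 6·60 = 20. Containment (⊇): the Bézout identity exhibits 20 as an element of (380, 60), giving (20) ⊆ (380, 60). Containment (⊆): since 20 | 380 and 20 | 60 (380 = 20·19, 60 = 20·3), every Z-linear combination of 380 and 60 is divisible by 20, so (380, 60) ⊆ (20). Therefore (380, 60) = (20), d = 20.

Final answer: (380, 60) = (20); d = 20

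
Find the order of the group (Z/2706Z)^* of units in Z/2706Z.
(Z/2706Z)^* consists of the classes a with gcd(a, 2706) = 1, so its order is φ(2706). φ is multiplicative, with φ(p^e) = p^e − p^(e−1). Factorise 2706 = 2 · 3 · 11 · 41. Then
  φ(2706) = (2 − 1) · (3 − 1) · (11 − 1) · (41 − 1) = 1 · 2 · 10 · 40 = 800.
Thus |(Z/2706Z)^*| = 800.

Final answer: |(Z/2706Z)^*| = 800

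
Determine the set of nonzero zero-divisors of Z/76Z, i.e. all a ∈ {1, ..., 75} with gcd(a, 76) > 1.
nonzero zero-divisors of Z/76Z = {2, 4, 6, 8, 10, 12, 14, 16, 18, 19, 20, 22, 24, 26, 28, 30, 32, 34, 36, 38, 40, 42, 44, 46, 48, 50, 52, 54, 56, 57, 58, 60, 62, 64, 66, 68, 70, 72, 74}

An element a ∈ Z/76Z (with a ≠ 0) is a zero-divisor iff gcd(a, 76) > 1 (because a is a unit precisely when gcd(a, n) = 1, and in Z/nZ every nonzero, non-unit element is a zero-divisor). Scan a = 1, ..., 75 and keep those with gcd(a, 76) > 1:
  gcd(2, 76) = 2, gcd(4, 76) = 4, gcd(6, 76) = 2, gcd(8, 76) = 4, gcd(10, 76) = 2, gcd(12, 76) = 4, gcd(14, 76) = 2, gcd(16, 76) = 4, gcd(18, 76) = 2, gcd(19, 76) = 19, gcd(20, 76) = 4, gcd(22, 76) = 2, gcd(24, 76) = 4, gcd(26, 76) = 2, gcd(28, 76) = 4, gcd(30, 76) = 2, gcd(32, 76) = 4, gcd(34, 76) = 2, gcd(36, 76) = 4, gcd(38, 76) = 38, gcd(40, 76) = 4, gcd(42, 76) = 2, gcd(44, 76) = 4, gcd(46, 76) = 2, gcd(48, 76) = 4, gcd(50, 76) = 2, gcd(52, 76) = 4, gcd(54, 76) = 2, gcd(56, 76) = 4, gcd(57, 76) = 19, gcd(58, 76) = 2, gcd(60, 76) = 4, gcd(62, 76) = 2, gcd(64, 76) = 4, gcd(66, 76) = 2, gcd(68, 76) = 4, gcd(70, 76) = 2, gcd(72, 76) = 4, gcd(74, 76) = 2.
All other a ∈ {1, ..., 75} have gcd(a, 76) = 1 and are units. So the nonzero zero-divisors are exactly the 39 values of a appearing in this scan.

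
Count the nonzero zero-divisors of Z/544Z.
In Z/544Z each nonzero element is either a unit (gcd with 544 is 1) or a zero-divisor (gcd > 1). The number of units is φ(544): factorise 544 = 2^5 · 17, so φ(544) = (2^5 − 2^4) · (17 − 1) = 16 · 16 = 256. The nonzero elements number 544 − 1 = 543. Hence the nonzero zero-divisors number 543 − 256 = 287.

Final answer: Z/544Z has 287 nonzero zero-divisors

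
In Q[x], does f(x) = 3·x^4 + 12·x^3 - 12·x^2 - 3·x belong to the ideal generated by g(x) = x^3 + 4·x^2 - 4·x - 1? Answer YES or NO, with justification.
In Q[x] the ideal (g) consists of all multiples of g, so f ∈ (g) iff g | f, i.e. iff the remainder of f on division by g is 0. Divide f by g (g is monic, so eliminate the leading term of the running remainder at each step):
  leading term 3·x^4: subtract (3·x)·g(x) = 3·x^4 + 12·x^3 - 12·x^2 - 3·x, leaving 0
The remainder is 0, so f(x) = g(x) · h(x) with h(x) = 3·x. Hence g | f, i.e. f ∈ (g).

Final answer: YES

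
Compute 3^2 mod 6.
Use repeated squaring. Binary(2) = 10. Walk through the bits of the exponent 2 left-to-right: at each bit after the leading one, square the running value, then multiply by 3 if the bit is 1 (always reducing mod 6):
  bit 1 = 1 (leading): start with 3.
  bit 2 = 0: square 3^2 = 9 ≡ 3 (mod 6).
Final value: 3^2 ≡ 3 (mod 6).

Final answer: 3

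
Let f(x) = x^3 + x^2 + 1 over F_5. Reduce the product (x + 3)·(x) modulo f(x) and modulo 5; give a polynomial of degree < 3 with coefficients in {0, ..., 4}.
Multiply as integer polynomials: a · b = x^2 + 3·x. Reducing coefficients mod 5: a · b ≡ x^2 + 3·x. This already has degree < 3, so no reduction by f is needed. Hence a · b ≡ x^2 + 3·x in F_5[x]/(f).

Final answer: a · b ≡ x^2 + 3·x (mod f(x))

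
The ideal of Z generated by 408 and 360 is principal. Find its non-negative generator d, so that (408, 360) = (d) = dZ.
(408, 360) = (24); d = 24

In the PID Z, (a, b) is generated by gcd(a, b). Compute gcd(408, 360) with the extended Euclidean algorithm, tracking rows (r, s, t) with s·408 + t·360 = r:
  row A: (408, 1, 0)   [1·408 + 0·360 = 408]
  row B: (360, 0, 1)   [0·408 + 1·360 = 360]
  408 = 1·360 + 48   → row C = row A − 1·row B = (48, 1, −1)   [check: 1·408 − 1·360 = 48]
  360 = 7·48 + 24   → row D = row B − 7·row C = (24, −7, 8)   [check: −7·408 + 8·360 = 24]
  48 = 2·24 + 0   → remainder 0, stop. gcd = 24 (last nonzero row D).
So gcd(408, 360) = 24, with Bézout identity −7·408 + 8·360 = 24. Containment (⊇): the Bézout identity exhibits 24 as an element of (408, 360), giving (24) ⊆ (408, 360). Containment (⊆): since 24 | 408 and 24 | 360 (408 = 24·17, 360 = 24·15), every Z-linear combination of 408 and 360 is divisible by 24, so (408, 360) ⊆ (24). Therefore (408, 360) = (24), d = 24.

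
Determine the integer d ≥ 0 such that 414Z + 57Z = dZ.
In the PID Z, (a, b) is generated by gcd(a, b). Compute gcd(414, 57) with the extended Euclidean algorithm, tracking rows (r, s, t) with s·414 + t·57 = r:
  row A: (414, 1, 0)   [1·414 + 0·57 = 414]
  row B: (57, 0, 1)   [0·414 + 1·57 = 57]
  414 = 7·57 + 15   → row C = row A − 7·row B = (15, 1, −7)   [check: 1·414 − 7·57 = 15]
  57 = 3·15 + 12   → row D = row B − 3·row C = (12, −3, 22)   [check: −3·414 + 22·57 = 12]
  15 = 1·12 + 3   → row E = row C − 1·row D = (3, 4, −29)   [check: 4·414 − 29·57 = 3]
  12 = 4·3 + 0   → remainder 0, stop. gcd = 3 (last nonzero row E).
So gcd(414, 57) = 3, with Bézout identity 4·414 − 29·57 = 3. Containment (⊇): the Bézout identity exhibits 3 as an element of (414, 57), giving (3) ⊆ (414, 57). Containment (⊆): since 3 | 414 and 3 | 57 (414 = 3·138, 57 = 3·19), every Z-linear combination of 414 and 57 is divisible by 3, so (414, 57) ⊆ (3). Therefore (414, 57) = (3), d = 3.

Final answer: (414, 57) = (3); d = 3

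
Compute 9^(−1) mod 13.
Apply the extended Euclidean algorithm to (13, 9), tracking rows (r, s, t) with s·13 + t·9 = r. Each division r_prev = q·r_cur + r_new produces the new row as (previous row) − q·(current row):
  row A: (13, 1, 0)   [1·13 + 0·9 = 13]
  row B: (9, 0, 1)   [0·13 + 1·9 = 9]
  13 = 1·9 + 4   → row C = row A − 1·row B = (4, 1, −1)   [check: 1·13 − 1·9 = 4]
  9 = 2·4 + 1   → row D = row B − 2·row C = (1, −2, 3)   [check: −2·13 + 3·9 = 1]
  4 = 4·1 + 0   → remainder 0, stop. gcd = 1 (last nonzero row D).
The gcd is 1, so 9 is invertible mod 13. The last nonzero row gives −2·13 + 3·9 = 1, so t = 3. So 9^(−1) ≡ 3 (mod 13). Verify: 9 · 3 = 27 ≡ 1 (mod 13). ✓

Final answer: 9^(−1) ≡ 3 (mod 13)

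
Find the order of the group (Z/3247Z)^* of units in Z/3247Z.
|(Z/3247Z)^*| = 3040

(Z/3247Z)^* consists of the classes a with gcd(a, 3247) = 1, so its order is φ(3247). φ is multiplicative, with φ(p^e) = p^e − p^(e−1). Factorise 3247 = 17 · 191. Then
  φ(3247) = (17 − 1) · (191 − 1) = 16 · 190 = 3040.
Thus |(Z/3247Z)^*| = 3040.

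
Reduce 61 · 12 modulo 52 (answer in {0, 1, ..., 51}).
Reduce the factors first: 61 ≡ 9 (mod 52), so 61 · 12 ≡ 9 · 12 (mod 52). 9 · 12 = 108. Dividing by 52: 108 = 2·52 + 4. So (61 · 12) mod 52 = 4.

Final answer: 4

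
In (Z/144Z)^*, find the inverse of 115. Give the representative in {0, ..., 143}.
115^(−1) ≡ 139 (mod 144)

Apply the extended Euclidean algorithm to (144, 115), tracking rows (r, s, t) with s·144 + t·115 = r. Each division r_prev = q·r_cur + r_new produces the new row as (previous row) − q·(current row):
  row A: (144, 1, 0)   [1·144 + 0·115 = 144]
  row B: (115, 0, 1)   [0·144 + 1·115 = 115]
  144 = 1·115 + 29   → row C = row A − 1·row B = (29, 1, −1)   [check: 1·144 − 1·115 = 29]
  115 = 3·29 + 28   → row D = row B − 3·row C = (28, −3, 4)   [check: −3·144 + 4·115 = 28]
  29 = 1·28 + 1   → row E = row C − 1·row D = (1, 4, −5)   [check: 4·144 − 5·115 = 1]
  28 = 28·1 + 0   → remainder 0, stop. gcd = 1 (last nonzero row E).
The gcd is 1, so 115 is invertible mod 144. The last nonzero row gives 4·144 − 5·115 = 1, so t = −5. So 115^(−1) ≡ −5 ≡ 139 (mod 144). Verify: 115 · 139 = 15985 ≡ 1 (mod 144). ✓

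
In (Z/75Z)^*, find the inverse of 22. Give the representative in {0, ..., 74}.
Apply the extended Euclidean algorithm to (75, 22), tracking rows (r, s, t) with s·75 + t·22 = r. Each division r_prev = q·r_cur + r_new produces the new row as (previous row) − q·(current row):
  row A: (75, 1, 0)   [1·75 + 0·22 = 75]
  row B: (22, 0, 1)   [0·75 + 1·22 = 22]
  75 = 3·22 + 9   → row C = row A − 3·row B = (9, 1, −3)   [check: 1·75 − 3·22 = 9]
  22 = 2·9 + 4   → row D = row B − 2·row C = (4, −2, 7)   [check: −2·75 + 7·22 = 4]
  9 = 2·4 + 1   → row E = row C − 2·row D = (1, 5, −17)   [check: 5·75 − 17·22 = 1]
  4 = 4·1 + 0   → remainder 0, stop. gcd = 1 (last nonzero row E).
The gcd is 1, so 22 is invertible mod 75. The last nonzero row gives 5·75 − 17·22 = 1, so t = −17. So 22^(−1) ≡ −17 ≡ 58 (mod 75). Verify: 22 · 58 = 1276 ≡ 1 (mod 75). ✓

Final answer: 22^(−1) ≡ 58 (mod 75)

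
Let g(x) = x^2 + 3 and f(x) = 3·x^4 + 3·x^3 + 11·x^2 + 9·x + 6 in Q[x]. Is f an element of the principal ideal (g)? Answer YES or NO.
In Q[x] the ideal (g) consists of all multiples of g, so f ∈ (g) iff g | f, i.e. iff the remainder of f on division by g is 0. Divide f by g (g is monic, so eliminate the leading term of the running remainder at each step):
  leading term 3·x^4: subtract (3·x^2)·g(x) = 3·x^4 + 9·x^2, leaving 3·x^3 + 2·x^2 + 9·x + 6
  leading term 3·x^3: subtract (3·x)·g(x) = 3·x^3 + 9·x, leaving 2·x^2 + 6
  leading term 2·x^2: subtract (2)·g(x) = 2·x^2 + 6, leaving 0
The remainder is 0, so f(x) = g(x) · h(x) with h(x) = 3·x^2 + 3·x + 2. Hence g | f, i.e. f ∈ (g).

Final answer: YES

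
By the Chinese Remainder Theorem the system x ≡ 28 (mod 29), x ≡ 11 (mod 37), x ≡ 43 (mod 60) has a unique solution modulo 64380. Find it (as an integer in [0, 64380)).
The moduli 29, 37, 60 are pairwise coprime, so by the CRT there is a unique solution mod 29·37·60 = 64380.
Solve by successive substitution. Start with x ≡ 28 (mod 29).
  Combine with x ≡ 11 (mod 37): write x = 28 + 29·t and require 28 + 29·t ≡ 11 (mod 37), i.e. 29·t ≡ 11 − 28 ≡ 20 (mod 37). Since 29^(−1) ≡ 23 (mod 37), t ≡ 23·20 ≡ 16 (mod 37). So x ≡ 28 + 29·16 = 492 (mod 1073).
  Combine with x ≡ 43 (mod 60): write x = 492 + 1073·t and require 492 + 1073·t ≡ 43 (mod 60), i.e. 1073·t ≡ 43 − 492 ≡ 31 (mod 60). Since 1073^(−1) ≡ 17 (mod 60) (1073 ≡ 53 (mod 60)), t ≡ 17·31 ≡ 47 (mod 60). So x ≡ 492 + 1073·47 = 50923 (mod 64380).
Unique solution in [0, 64380): x = 50923.

Final answer: x ≡ 50923 (mod 64380); the representative in [0, 64380) is 50923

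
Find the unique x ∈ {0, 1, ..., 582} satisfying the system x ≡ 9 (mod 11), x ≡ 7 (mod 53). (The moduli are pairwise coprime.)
x ≡ 537 (mod 583); the representative in [0, 583) is 537

The moduli 11, 53 are pairwise coprime, so by the CRT there is a unique solution mod 11·53 = 583.
Solve by successive substitution. Start with x ≡ 9 (mod 11).
  Combine with x ≡ 7 (mod 53): write x = 9 + 11·t and require 9 + 11·t ≡ 7 (mod 53), i.e. 11·t ≡ 7 − 9 ≡ 51 (mod 53). Since 11^(−1) ≡ 29 (mod 53), t ≡ 29·51 ≡ 48 (mod 53). So x ≡ 9 + 11·48 = 537 (mod 583).
Unique solution in [0, 583): x = 537.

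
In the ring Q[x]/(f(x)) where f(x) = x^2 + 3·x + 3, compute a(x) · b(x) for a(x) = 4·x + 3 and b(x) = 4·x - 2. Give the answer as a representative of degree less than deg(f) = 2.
a · b ≡ -44·x - 54 (mod f(x))

First multiply in Q[x] without reducing: a · b = 16·x^2 + 4·x - 6. Now divide by f(x) = x^2 + 3·x + 3, eliminating the leading term at each step:
  leading term 16·x^2: subtract (16)·f(x) = 16·x^2 + 48·x + 48, leaving -44·x - 54
The degree is now < 2, so this is the remainder. Hence a · b ≡ -44·x - 54 in Q[x]/(f).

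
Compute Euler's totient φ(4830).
φ(4830) = 1056

φ is multiplicative, with φ(p^e) = p^e − p^(e−1). Factorise 4830 = 2 · 3 · 5 · 7 · 23. Then
  φ(4830) = (2 − 1) · (3 − 1) · (5 − 1) · (7 − 1) · (23 − 1) = 1 · 2 · 4 · 6 · 22 = 1056.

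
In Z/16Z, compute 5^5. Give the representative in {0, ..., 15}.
Use repeated squaring. Binary(5) = 101. Walk through the bits of the exponent 5 left-to-right: at each bit after the leading one, square the running value, then multiply by 5 if the bit is 1 (always reducing mod 16):
  bit 1 = 1 (leading): start with 5.
  bit 2 = 0: square 5^2 = 25 ≡ 9 (mod 16).
  bit 3 = 1: square 9^2 = 81 ≡ 1; bit is 1, so multiply 1·5 = 5 (mod 16).
Final value: 5^5 ≡ 5 (mod 16).

Final answer: 5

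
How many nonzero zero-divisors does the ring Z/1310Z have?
In Z/1310Z each nonzero element is either a unit (gcd with 1310 is 1) or a zero-divisor (gcd > 1). The number of units is φ(1310): factorise 1310 = 2 · 5 · 131, so φ(1310) = (2 − 1) · (5 − 1) · (131 − 1) = 1 · 4 · 130 = 520. The nonzero elements number 1310 − 1 = 1309. Hence the nonzero zero-divisors number 1309 − 520 = 789.

Final answer: Z/1310Z has 789 nonzero zero-divisors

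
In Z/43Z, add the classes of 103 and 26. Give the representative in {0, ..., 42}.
0

Reduce the summands first: 103 ≡ 17 (mod 43), so 103 + 26 ≡ 17 + 26 (mod 43). 17 + 26 = 43; 43 = 1·43 + 0, so (103 + 26) mod 43 = 0.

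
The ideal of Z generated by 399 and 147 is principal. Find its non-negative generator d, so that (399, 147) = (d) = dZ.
(399, 147) = (21); d = 21

In the PID Z, (a, b) is generated by gcd(a, b). Compute gcd(399, 147) with the extended Euclidean algorithm, tracking rows (r, s, t) with s·399 + t·147 = r:
  row A: (399, 1, 0)   [1·399 + 0·147 = 399]
  row B: (147, 0, 1)   [0·399 + 1·147 = 147]
  399 = 2·147 + 105   → row C = row A − 2·row B = (105, 1, −2)   [check: 1·399 − 2·147 = 105]
  147 = 1·105 + 42   → row D = row B − 1·row C = (42, −1, 3)   [check: −1·399 + 3·147 = 42]
  105 = 2·42 + 21   → row E = row C − 2·row D = (21, 3, −8)   [check: 3·399 − 8·147 = 21]
  42 = 2·21 + 0   → remainder 0, stop. gcd = 21 (last nonzero row E).
So gcd(399, 147) = 21, with Bézout identity 3·399 − 8·147 = 21. Containment (⊇): the Bézout identity exhibits 21 as an element of (399, 147), giving (21) ⊆ (399, 147). Containment (⊆): since 21 | 399 and 21 | 147 (399 = 21·19, 147 = 21·7), every Z-linear combination of 399 and 147 is divisible by 21, so (399, 147) ⊆ (21). Therefore (399, 147) = (21), d = 21.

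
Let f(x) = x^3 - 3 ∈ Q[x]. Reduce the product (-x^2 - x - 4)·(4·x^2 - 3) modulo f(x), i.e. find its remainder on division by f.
a · b ≡ -13·x^2 - 9·x (mod f(x))

First multiply in Q[x] without reducing: a · b = -4·x^4 - 4·x^3 - 13·x^2 + 3·x + 12. Now divide by f(x) = x^3 - 3, eliminating the leading term at each step:
  leading term -4·x^4: subtract (-4·x)·f(x) = -4·x^4 + 12·x, leaving -4·x^3 - 13·x^2 - 9·x + 12
  leading term -4·x^3: subtract (-4)·f(x) = 12 - 4·x^3, leaving -13·x^2 - 9·x
The degree is now < 3, so this is the remainder. Hence a · b ≡ -13·x^2 - 9·x in Q[x]/(f).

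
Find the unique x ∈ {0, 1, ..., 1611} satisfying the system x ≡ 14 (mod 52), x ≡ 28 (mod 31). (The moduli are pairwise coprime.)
x ≡ 586 (mod 1612); the representative in [0, 1612) is 586

The moduli 52, 31 are pairwise coprime, so by the CRT there is a unique solution mod 52·31 = 1612.
Solve by successive substitution. Start with x ≡ 14 (mod 52).
  Combine with x ≡ 28 (mod 31): write x = 14 + 52·t and require 14 + 52·t ≡ 28 (mod 31), i.e. 52·t ≡ 28 − 14 ≡ 14 (mod 31). Since 52^(−1) ≡ 3 (mod 31) (52 ≡ 21 (mod 31)), t ≡ 3·14 ≡ 11 (mod 31). So x ≡ 14 + 52·11 = 586 (mod 1612).
Unique solution in [0, 1612): x = 586.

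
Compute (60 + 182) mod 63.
Reduce the summands first: 182 ≡ 56 (mod 63), so 60 + 182 ≡ 60 + 56 (mod 63). 60 + 56 = 116; 116 = 1·63 + 53, so (60 + 182) mod 63 = 53.

Final answer: 53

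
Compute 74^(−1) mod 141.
Apply the extended Euclidean algorithm to (141, 74), tracking rows (r, s, t) with s·141 + t·74 = r. Each division r_prev = q·r_cur + r_new produces the new row as (previous row) − q·(current row):
  row A: (141, 1, 0)   [1·141 + 0·74 = 141]
  row B: (74, 0, 1)   [0·141 + 1·74 = 74]
  141 = 1·74 + 67   → row C = row A − 1·row B = (67, 1, −1)   [check: 1·141 − 1·74 = 67]
  74 = 1·67 + 7   → row D = row B − 1·row C = (7, −1, 2)   [check: −1·141 + 2·74 = 7]
  67 = 9·7 + 4   → row E = row C − 9·row D = (4, 10, −19)   [check: 10·141 − 19·74 = 4]
  7 = 1·4 + 3   → row F = row D − 1·row E = (3, −11, 21)   [check: −11·141 + 21·74 = 3]
  4 = 1·3 + 1   → row G = row E − 1·row F = (1, 21, −40)   [check: 21·141 − 40·74 = 1]
  3 = 3·1 + 0   → remainder 0, stop. gcd = 1 (last nonzero row G).
The gcd is 1, so 74 is invertible mod 141. The last nonzero row gives 21·141 − 40·74 = 1, so t = −40. So 74^(−1) ≡ −40 ≡ 101 (mod 141). Verify: 74 · 101 = 7474 ≡ 1 (mod 141). ✓

Final answer: 74^(−1) ≡ 101 (mod 141)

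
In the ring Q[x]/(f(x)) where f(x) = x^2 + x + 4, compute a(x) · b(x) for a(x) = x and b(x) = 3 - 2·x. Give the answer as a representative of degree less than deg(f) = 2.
First multiply in Q[x] without reducing: a · b = -2·x^2 + 3·x. Now divide by f(x) = x^2 + x + 4, eliminating the leading term at each step:
  leading term -2·x^2: subtract (-2)·f(x) = -2·x^2 - 2·x - 8, leaving 5·x + 8
The degree is now < 2, so this is the remainder. Hence a · b ≡ 5·x + 8 in Q[x]/(f).

Final answer: a · b ≡ 5·x + 8 (mod f(x))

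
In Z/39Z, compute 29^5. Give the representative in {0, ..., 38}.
35

Use repeated squaring. Binary(5) = 101. Walk through the bits of the exponent 5 left-to-right: at each bit after the leading one, square the running value, then multiply by 29 if the bit is 1 (always reducing mod 39):
  bit 1 = 1 (leading): start with 29.
  bit 2 = 0: square 29^2 = 841 ≡ 22 (mod 39).
  bit 3 = 1: square 22^2 = 484 ≡ 16; bit is 1, so multiply 16·29 = 464 ≡ 35 (mod 39).
Final value: 29^5 ≡ 35 (mod 39).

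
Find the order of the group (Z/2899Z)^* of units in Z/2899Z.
|(Z/2899Z)^*| = 2664

(Z/2899Z)^* consists of the classes a with gcd(a, 2899) = 1, so its order is φ(2899). φ is multiplicative, with φ(p^e) = p^e − p^(e−1). Factorise 2899 = 13 · 223. Then
  φ(2899) = (13 − 1) · (223 − 1) = 12 · 222 = 2664.
Thus |(Z/2899Z)^*| = 2664.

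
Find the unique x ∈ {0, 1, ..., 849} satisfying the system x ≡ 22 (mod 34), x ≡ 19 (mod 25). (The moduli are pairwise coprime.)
x ≡ 294 (mod 850); the representative in [0, 850) is 294

The moduli 34, 25 are pairwise coprime, so by the CRT there is a unique solution mod 34·25 = 850.
Solve by successive substitution. Start with x ≡ 22 (mod 34).
  Combine with x ≡ 19 (mod 25): write x = 22 + 34·t and require 22 + 34·t ≡ 19 (mod 25), i.e. 34·t ≡ 19 − 22 ≡ 22 (mod 25). Since 34^(−1) ≡ 14 (mod 25) (34 ≡ 9 (mod 25)), t ≡ 14·22 ≡ 8 (mod 25). So x ≡ 22 + 34·8 = 294 (mod 850).
Unique solution in [0, 850): x = 294.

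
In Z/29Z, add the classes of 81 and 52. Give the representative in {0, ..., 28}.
Reduce the summands first: 81 ≡ 23, 52 ≡ 23 (mod 29), so 81 + 52 ≡ 23 + 23 (mod 29). 23 + 23 = 46; 46 = 1·29 + 17, so (81 + 52) mod 29 = 17.

Final answer: 17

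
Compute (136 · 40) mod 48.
16

Reduce the factors first: 136 ≡ 40 (mod 48), so 136 · 40 ≡ 40 · 40 (mod 48). 40 · 40 = 1600. Dividing by 48: 1600 = 33·48 + 16. So (136 · 40) mod 48 = 16.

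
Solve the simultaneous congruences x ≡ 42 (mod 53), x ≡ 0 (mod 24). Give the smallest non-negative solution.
The moduli 53, 24 are pairwise coprime, so by the CRT there is a unique solution mod 53·24 = 1272.
Solve by successive substitution. Start with x ≡ 42 (mod 53).
  Combine with x ≡ 0 (mod 24): write x = 42 + 53·t and require 42 + 53·t ≡ 0 (mod 24), i.e. 53·t ≡ 0 − 42 ≡ 6 (mod 24). Since 53^(−1) ≡ 5 (mod 24) (53 ≡ 5 (mod 24)), t ≡ 5·6 ≡ 6 (mod 24). So x ≡ 42 + 53·6 = 360 (mod 1272).
Unique solution in [0, 1272): x = 360.

Final answer: x ≡ 360 (mod 1272); the representative in [0, 1272) is 360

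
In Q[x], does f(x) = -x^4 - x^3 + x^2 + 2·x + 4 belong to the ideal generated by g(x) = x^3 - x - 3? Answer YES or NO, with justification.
In Q[x] the ideal (g) consists of all multiples of g, so f ∈ (g) iff g | f, i.e. iff the remainder of f on division by g is 0. Divide f by g (g is monic, so eliminate the leading term of the running remainder at each step):
  leading term -x^4: subtract (-x)·g(x) = -x^4 + x^2 + 3·x, leaving -x^3 - x + 4
  leading term -x^3: subtract (-1)·g(x) = -x^3 + x + 3, leaving 1 - 2·x
The remainder r(x) = 1 - 2·x ≠ 0 (and deg r < deg g), so g ∤ f, i.e. f ∉ (g).

Final answer: NO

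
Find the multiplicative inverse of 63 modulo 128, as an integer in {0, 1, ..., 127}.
63^(−1) ≡ 63 (mod 128)

Apply the extended Euclidean algorithm to (128, 63), tracking rows (r, s, t) with s·128 + t·63 = r. Each division r_prev = q·r_cur + r_new produces the new row as (previous row) − q·(current row):
  row A: (128, 1, 0)   [1·128 + 0·63 = 128]
  row B: (63, 0, 1)   [0·128 + 1·63 = 63]
  128 = 2·63 + 2   → row C = row A − 2·row B = (2, 1, −2)   [check: 1·128 − 2·63 = 2]
  63 = 31·2 + 1   → row D = row B − 31·row C = (1, −31, 63)   [check: −31·128 + 63·63 = 1]
  2 = 2·1 + 0   → remainder 0, stop. gcd = 1 (last nonzero row D).
The gcd is 1, so 63 is invertible mod 128. The last nonzero row gives −31·128 + 63·63 = 1, so t = 63. So 63^(−1) ≡ 63 (mod 128). Verify: 63 · 63 = 3969 ≡ 1 (mod 128). ✓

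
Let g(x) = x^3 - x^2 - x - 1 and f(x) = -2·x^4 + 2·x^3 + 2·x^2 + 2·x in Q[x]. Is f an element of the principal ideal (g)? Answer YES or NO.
In Q[x] the ideal (g) consists of all multiples of g, so f ∈ (g) iff g | f, i.e. iff the remainder of f on division by g is 0. Divide f by g (g is monic, so eliminate the leading term of the running remainder at each step):
  leading term -2·x^4: subtract (-2·x)·g(x) = -2·x^4 + 2·x^3 + 2·x^2 + 2·x, leaving 0
The remainder is 0, so f(x) = g(x) · h(x) with h(x) = -2·x. Hence g | f, i.e. f ∈ (g).

Final answer: YES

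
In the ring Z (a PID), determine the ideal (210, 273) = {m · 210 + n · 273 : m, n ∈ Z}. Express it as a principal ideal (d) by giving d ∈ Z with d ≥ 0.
(210, 273) = (21); d = 21

In the PID Z, (a, b) is generated by gcd(a, b). Compute gcd(273, 210) with the extended Euclidean algorithm, tracking rows (r, s, t) with s·273 + t·210 = r:
  row A: (273, 1, 0)   [1·273 + 0·210 = 273]
  row B: (210, 0, 1)   [0·273 + 1·210 = 210]
  273 = 1·210 + 63   → row C = row A − 1·row B = (63, 1, −1)   [check: 1·273 − 1·210 = 63]
  210 = 3·63 + 21   → row D = row B − 3·row C = (21, −3, 4)   [check: −3·273 + 4·210 = 21]
  63 = 3·21 + 0   → remainder 0, stop. gcd = 21 (last nonzero row D).
So gcd(210, 273) = 21, with Bézout identity −3·273 + 4·210 = 21. Containment (⊇): the Bézout identity exhibits 21 as an element of (210, 273), giving (21) ⊆ (210, 273). Containment (⊆): since 21 | 210 and 21 | 273 (210 = 21·10, 273 = 21·13), every Z-linear combination of 210 and 273 is divisible by 21, so (210, 273) ⊆ (21). Therefore (210, 273) = (21), d = 21.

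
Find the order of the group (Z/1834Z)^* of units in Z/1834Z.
|(Z/1834Z)^*| = 780

(Z/1834Z)^* consists of the classes a with gcd(a, 1834) = 1, so its order is φ(1834). φ is multiplicative, with φ(p^e) = p^e − p^(e−1). Factorise 1834 = 2 · 7 · 131. Then
  φ(1834) = (2 − 1) · (7 − 1) · (131 − 1) = 1 · 6 · 130 = 780.
Thus |(Z/1834Z)^*| = 780.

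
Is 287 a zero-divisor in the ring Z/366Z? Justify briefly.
gcd(287, 366) = 1, so 287 is a unit in Z/366Z (it has a multiplicative inverse). A unit cannot be a zero-divisor: if 287·b ≡ 0 then multiplying both sides by 287^(−1) gives b ≡ 0. So 287 is not a zero-divisor.

Final answer: NO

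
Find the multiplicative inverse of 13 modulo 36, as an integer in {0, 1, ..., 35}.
Apply the extended Euclidean algorithm to (36, 13), tracking rows (r, s, t) with s·36 + t·13 = r. Each division r_prev = q·r_cur + r_new produces the new row as (previous row) − q·(current row):
  row A: (36, 1, 0)   [1·36 + 0·13 = 36]
  row B: (13, 0, 1)   [0·36 + 1·13 = 13]
  36 = 2·13 + 10   → row C = row A − 2·row B = (10, 1, −2)   [check: 1·36 − 2·13 = 10]
  13 = 1·10 + 3   → row D = row B − 1·row C = (3, −1, 3)   [check: −1·36 + 3·13 = 3]
  10 = 3·3 + 1   → row E = row C − 3·row D = (1, 4, −11)   [check: 4·36 − 11·13 = 1]
  3 = 3·1 + 0   → remainder 0, stop. gcd = 1 (last nonzero row E).
The gcd is 1, so 13 is invertible mod 36. The last nonzero row gives 4·36 − 11·13 = 1, so t = −11. So 13^(−1) ≡ −11 ≡ 25 (mod 36). Verify: 13 · 25 = 325 ≡ 1 (mod 36). ✓

Final answer: 13^(−1) ≡ 25 (mod 36)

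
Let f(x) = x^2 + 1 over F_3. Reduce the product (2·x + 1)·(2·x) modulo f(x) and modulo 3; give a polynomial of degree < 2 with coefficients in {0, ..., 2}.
a · b ≡ 2·x + 2 (mod f(x))

Multiply as integer polynomials: a · b = 4·x^2 + 2·x. Reducing coefficients mod 3: a · b ≡ x^2 + 2·x. Now divide by f(x) = x^2 + 1 in F_3[x], eliminating the leading term at each step:
  leading term x^2: subtract (1)·f(x) = x^2 + 1, leaving 2·x + 2 (coefficients mod 3)
The degree is now < 2, so this is the remainder. Hence a · b ≡ 2·x + 2 in F_3[x]/(f).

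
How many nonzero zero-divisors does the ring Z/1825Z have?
In Z/1825Z each nonzero element is either a unit (gcd with 1825 is 1) or a zero-divisor (gcd > 1). The number of units is φ(1825): factorise 1825 = 5^2 · 73, so φ(1825) = (5^2 − 5^1) · (73 − 1) = 20 · 72 = 1440. The nonzero elements number 1825 − 1 = 1824. Hence the nonzero zero-divisors number 1824 − 1440 = 384.

Final answer: Z/1825Z has 384 nonzero zero-divisors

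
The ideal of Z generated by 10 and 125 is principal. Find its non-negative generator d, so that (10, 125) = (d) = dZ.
(10, 125) = (5); d = 5

In the PID Z, (a, b) is generated by gcd(a, b). Compute gcd(125, 10) with the extended Euclidean algorithm, tracking rows (r, s, t) with s·125 + t·10 = r:
  row A: (125, 1, 0)   [1·125 + 0·10 = 125]
  row B: (10, 0, 1)   [0·125 + 1·10 = 10]
  125 = 12·10 + 5   → row C = row A − 12·row B = (5, 1, −12)   [check: 1·125 − 12·10 = 5]
  10 = 2·5 + 0   → remainder 0, stop. gcd = 5 (last nonzero row C).
So gcd(10, 125) = 5, with Bézout identity 1·125 − 12·10 = 5. Containment (⊇): the Bézout identity exhibits 5 as an element of (10, 125), giving (5) ⊆ (10, 125). Containment (⊆): since 5 | 10 and 5 | 125 (10 = 5·2, 125 = 5·25), every Z-linear combination of 10 and 125 is divisible by 5, so (10, 125) ⊆ (5). Therefore (10, 125) = (5), d = 5.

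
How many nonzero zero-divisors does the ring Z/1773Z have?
Z/1773Z has 596 nonzero zero-divisors

In Z/1773Z each nonzero element is either a unit (gcd with 1773 is 1) or a zero-divisor (gcd > 1). The number of units is φ(1773): factorise 1773 = 3^2 · 197, so φ(1773) = (3^2 − 3^1) · (197 − 1) = 6 · 196 = 1176. The nonzero elements number 1773 − 1 = 1772. Hence the nonzero zero-divisors number 1772 − 1176 = 596.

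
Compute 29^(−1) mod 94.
29^(−1) ≡ 13 (mod 94)

Apply the extended Euclidean algorithm to (94, 29), tracking rows (r, s, t) with s·94 + t·29 = r. Each division r_prev = q·r_cur + r_new produces the new row as (previous row) − q·(current row):
  row A: (94, 1, 0)   [1·94 + 0·29 = 94]
  row B: (29, 0, 1)   [0·94 + 1·29 = 29]
  94 = 3·29 + 7   → row C = row A − 3·row B = (7, 1, −3)   [check: 1·94 − 3·29 = 7]
  29 = 4·7 + 1   → row D = row B − 4·row C = (1, −4, 13)   [check: −4·94 + 13·29 = 1]
  7 = 7·1 + 0   → remainder 0, stop. gcd = 1 (last nonzero row D).
The gcd is 1, so 29 is invertible mod 94. The last nonzero row gives −4·94 + 13·29 = 1, so t = 13. So 29^(−1) ≡ 13 (mod 94). Verify: 29 · 13 = 377 ≡ 1 (mod 94). ✓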